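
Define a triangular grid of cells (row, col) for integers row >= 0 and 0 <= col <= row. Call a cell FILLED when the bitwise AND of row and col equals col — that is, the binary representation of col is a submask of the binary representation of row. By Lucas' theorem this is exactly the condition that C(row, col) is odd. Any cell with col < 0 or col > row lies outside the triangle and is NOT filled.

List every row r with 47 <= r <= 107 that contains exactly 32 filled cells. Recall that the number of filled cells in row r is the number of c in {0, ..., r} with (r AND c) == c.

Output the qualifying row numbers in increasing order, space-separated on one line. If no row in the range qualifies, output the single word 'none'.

Row r has 2^popcount(r) filled cells, so we need popcount(r) = log2(32) = 5.
Scan r = 47..107 and keep those with exactly 5 one-bits:
r=47=101111 popcount=5 -> KEEP
r=48=110000 popcount=2 -> skip
r=49=110001 popcount=3 -> skip
r=50=110010 popcount=3 -> skip
r=51=110011 popcount=4 -> skip
r=52=110100 popcount=3 -> skip
r=53=110101 popcount=4 -> skip
r=54=110110 popcount=4 -> skip
r=55=110111 popcount=5 -> KEEP
r=56=111000 popcount=3 -> skip
r=57=111001 popcount=4 -> skip
r=58=111010 popcount=4 -> skip
r=59=111011 popcount=5 -> KEEP
r=60=111100 popcount=4 -> skip
r=61=111101 popcount=5 -> KEEP
r=62=111110 popcount=5 -> KEEP
r=63=111111 popcount=6 -> skip
r=64=1000000 popcount=1 -> skip
r=65=1000001 popcount=2 -> skip
r=66=1000010 popcount=2 -> skip
r=67=1000011 popcount=3 -> skip
r=68=1000100 popcount=2 -> skip
r=69=1000101 popcount=3 -> skip
r=70=1000110 popcount=3 -> skip
r=71=1000111 popcount=4 -> skip
r=72=1001000 popcount=2 -> skip
r=73=1001001 popcount=3 -> skip
r=74=1001010 popcount=3 -> skip
r=75=1001011 popcount=4 -> skip
r=76=1001100 popcount=3 -> skip
r=77=1001101 popcount=4 -> skip
r=78=1001110 popcount=4 -> skip
r=79=1001111 popcount=5 -> KEEP
r=80=1010000 popcount=2 -> skip
r=81=1010001 popcount=3 -> skip
r=82=1010010 popcount=3 -> skip
r=83=1010011 popcount=4 -> skip
r=84=1010100 popcount=3 -> skip
r=85=1010101 popcount=4 -> skip
r=86=1010110 popcount=4 -> skip
r=87=1010111 popcount=5 -> KEEP
r=88=1011000 popcount=3 -> skip
r=89=1011001 popcount=4 -> skip
r=90=1011010 popcount=4 -> skip
r=91=1011011 popcount=5 -> KEEP
r=92=1011100 popcount=4 -> skip
r=93=1011101 popcount=5 -> KEEP
r=94=1011110 popcount=5 -> KEEP
r=95=1011111 popcount=6 -> skip
r=96=1100000 popcount=2 -> skip
r=97=1100001 popcount=3 -> skip
r=98=1100010 popcount=3 -> skip
r=99=1100011 popcount=4 -> skip
r=100=1100100 popcount=3 -> skip
r=101=1100101 popcount=4 -> skip
r=102=1100110 popcount=4 -> skip
r=103=1100111 popcount=5 -> KEEP
r=104=1101000 popcount=3 -> skip
r=105=1101001 popcount=4 -> skip
r=106=1101010 popcount=4 -> skip
r=107=1101011 popcount=5 -> KEEP
Kept rows: 47 55 59 61 62 79 87 91 93 94 103 107

Answer: 47 55 59 61 62 79 87 91 93 94 103 107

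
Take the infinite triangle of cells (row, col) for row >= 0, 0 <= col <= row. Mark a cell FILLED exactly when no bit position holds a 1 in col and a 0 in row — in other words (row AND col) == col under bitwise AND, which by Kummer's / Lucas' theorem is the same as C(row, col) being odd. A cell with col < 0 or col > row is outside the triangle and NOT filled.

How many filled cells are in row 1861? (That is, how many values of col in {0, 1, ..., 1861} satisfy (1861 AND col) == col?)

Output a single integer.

1861 in binary = 11101000101
popcount(1861) = number of 1-bits in 11101000101 = 6
A col c satisfies (1861 AND c) == c iff every set bit of c is also set in 1861; each of the 6 set bits of 1861 can independently be on or off in c.
count = 2^6 = 64

Answer: 64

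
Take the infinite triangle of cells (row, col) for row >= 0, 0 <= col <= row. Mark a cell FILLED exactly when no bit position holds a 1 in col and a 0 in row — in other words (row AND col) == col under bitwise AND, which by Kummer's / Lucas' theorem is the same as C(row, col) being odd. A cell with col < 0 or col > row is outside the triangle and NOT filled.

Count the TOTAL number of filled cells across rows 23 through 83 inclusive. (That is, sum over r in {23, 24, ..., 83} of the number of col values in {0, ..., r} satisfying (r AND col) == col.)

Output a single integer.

r23=10111 pc4: +16 =16
r24=11000 pc2: +4 =20
r25=11001 pc3: +8 =28
r26=11010 pc3: +8 =36
r27=11011 pc4: +16 =52
r28=11100 pc3: +8 =60
r29=11101 pc4: +16 =76
r30=11110 pc4: +16 =92
r31=11111 pc5: +32 =124
r32=100000 pc1: +2 =126
r33=100001 pc2: +4 =130
r34=100010 pc2: +4 =134
r35=100011 pc3: +8 =142
r36=100100 pc2: +4 =146
r37=100101 pc3: +8 =154
r38=100110 pc3: +8 =162
r39=100111 pc4: +16 =178
r40=101000 pc2: +4 =182
r41=101001 pc3: +8 =190
r42=101010 pc3: +8 =198
r43=101011 pc4: +16 =214
r44=101100 pc3: +8 =222
r45=101101 pc4: +16 =238
r46=101110 pc4: +16 =254
r47=101111 pc5: +32 =286
r48=110000 pc2: +4 =290
r49=110001 pc3: +8 =298
r50=110010 pc3: +8 =306
r51=110011 pc4: +16 =322
r52=110100 pc3: +8 =330
r53=110101 pc4: +16 =346
r54=110110 pc4: +16 =362
r55=110111 pc5: +32 =394
r56=111000 pc3: +8 =402
r57=111001 pc4: +16 =418
r58=111010 pc4: +16 =434
r59=111011 pc5: +32 =466
r60=111100 pc4: +16 =482
r61=111101 pc5: +32 =514
r62=111110 pc5: +32 =546
r63=111111 pc6: +64 =610
r64=1000000 pc1: +2 =612
r65=1000001 pc2: +4 =616
r66=1000010 pc2: +4 =620
r67=1000011 pc3: +8 =628
r68=1000100 pc2: +4 =632
r69=1000101 pc3: +8 =640
r70=1000110 pc3: +8 =648
r71=1000111 pc4: +16 =664
r72=1001000 pc2: +4 =668
r73=1001001 pc3: +8 =676
r74=1001010 pc3: +8 =684
r75=1001011 pc4: +16 =700
r76=1001100 pc3: +8 =708
r77=1001101 pc4: +16 =724
r78=1001110 pc4: +16 =740
r79=1001111 pc5: +32 =772
r80=1010000 pc2: +4 =776
r81=1010001 pc3: +8 =784
r82=1010010 pc3: +8 =792
r83=1010011 pc4: +16 =808

Answer: 808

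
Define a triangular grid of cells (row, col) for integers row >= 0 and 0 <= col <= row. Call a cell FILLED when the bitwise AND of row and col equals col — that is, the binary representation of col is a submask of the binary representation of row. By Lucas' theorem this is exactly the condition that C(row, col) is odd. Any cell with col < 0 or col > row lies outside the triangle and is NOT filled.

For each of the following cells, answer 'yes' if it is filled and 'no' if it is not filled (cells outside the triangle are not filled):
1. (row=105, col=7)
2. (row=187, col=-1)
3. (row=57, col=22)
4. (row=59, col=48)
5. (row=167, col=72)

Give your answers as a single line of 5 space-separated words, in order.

(105,7): row=0b1101001, col=0b111, row AND col = 0b1 = 1; 1 != 7 -> empty
(187,-1): col outside [0, 187] -> not filled
(57,22): row=0b111001, col=0b10110, row AND col = 0b10000 = 16; 16 != 22 -> empty
(59,48): row=0b111011, col=0b110000, row AND col = 0b110000 = 48; 48 == 48 -> filled
(167,72): row=0b10100111, col=0b1001000, row AND col = 0b0 = 0; 0 != 72 -> empty

Answer: no no no yes no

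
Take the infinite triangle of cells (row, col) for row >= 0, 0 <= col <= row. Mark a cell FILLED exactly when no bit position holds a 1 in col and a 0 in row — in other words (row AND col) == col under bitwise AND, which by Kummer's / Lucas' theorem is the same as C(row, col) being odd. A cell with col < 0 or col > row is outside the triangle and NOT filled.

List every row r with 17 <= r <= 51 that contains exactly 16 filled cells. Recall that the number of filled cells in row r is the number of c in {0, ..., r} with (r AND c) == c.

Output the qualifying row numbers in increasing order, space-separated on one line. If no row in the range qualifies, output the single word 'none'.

Answer: 23 27 29 30 39 43 45 46 51

Derivation:
Row r has 2^popcount(r) filled cells, so we need popcount(r) = log2(16) = 4.
Scan r = 17..51 and keep those with exactly 4 one-bits:
r=17=10001 popcount=2 -> skip
r=18=10010 popcount=2 -> skip
r=19=10011 popcount=3 -> skip
r=20=10100 popcount=2 -> skip
r=21=10101 popcount=3 -> skip
r=22=10110 popcount=3 -> skip
r=23=10111 popcount=4 -> KEEP
r=24=11000 popcount=2 -> skip
r=25=11001 popcount=3 -> skip
r=26=11010 popcount=3 -> skip
r=27=11011 popcount=4 -> KEEP
r=28=11100 popcount=3 -> skip
r=29=11101 popcount=4 -> KEEP
r=30=11110 popcount=4 -> KEEP
r=31=11111 popcount=5 -> skip
r=32=100000 popcount=1 -> skip
r=33=100001 popcount=2 -> skip
r=34=100010 popcount=2 -> skip
r=35=100011 popcount=3 -> skip
r=36=100100 popcount=2 -> skip
r=37=100101 popcount=3 -> skip
r=38=100110 popcount=3 -> skip
r=39=100111 popcount=4 -> KEEP
r=40=101000 popcount=2 -> skip
r=41=101001 popcount=3 -> skip
r=42=101010 popcount=3 -> skip
r=43=101011 popcount=4 -> KEEP
r=44=101100 popcount=3 -> skip
r=45=101101 popcount=4 -> KEEP
r=46=101110 popcount=4 -> KEEP
r=47=101111 popcount=5 -> skip
r=48=110000 popcount=2 -> skip
r=49=110001 popcount=3 -> skip
r=50=110010 popcount=3 -> skip
r=51=110011 popcount=4 -> KEEP
Kept rows: 23 27 29 30 39 43 45 46 51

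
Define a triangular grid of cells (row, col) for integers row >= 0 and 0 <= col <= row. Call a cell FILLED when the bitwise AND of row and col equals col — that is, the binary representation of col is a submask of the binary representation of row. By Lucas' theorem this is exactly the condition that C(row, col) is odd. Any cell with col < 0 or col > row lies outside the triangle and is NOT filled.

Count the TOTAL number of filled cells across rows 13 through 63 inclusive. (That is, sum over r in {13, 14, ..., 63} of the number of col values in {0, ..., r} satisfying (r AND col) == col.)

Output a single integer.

r13=1101 pc3: +8 =8
r14=1110 pc3: +8 =16
r15=1111 pc4: +16 =32
r16=10000 pc1: +2 =34
r17=10001 pc2: +4 =38
r18=10010 pc2: +4 =42
r19=10011 pc3: +8 =50
r20=10100 pc2: +4 =54
r21=10101 pc3: +8 =62
r22=10110 pc3: +8 =70
r23=10111 pc4: +16 =86
r24=11000 pc2: +4 =90
r25=11001 pc3: +8 =98
r26=11010 pc3: +8 =106
r27=11011 pc4: +16 =122
r28=11100 pc3: +8 =130
r29=11101 pc4: +16 =146
r30=11110 pc4: +16 =162
r31=11111 pc5: +32 =194
r32=100000 pc1: +2 =196
r33=100001 pc2: +4 =200
r34=100010 pc2: +4 =204
r35=100011 pc3: +8 =212
r36=100100 pc2: +4 =216
r37=100101 pc3: +8 =224
r38=100110 pc3: +8 =232
r39=100111 pc4: +16 =248
r40=101000 pc2: +4 =252
r41=101001 pc3: +8 =260
r42=101010 pc3: +8 =268
r43=101011 pc4: +16 =284
r44=101100 pc3: +8 =292
r45=101101 pc4: +16 =308
r46=101110 pc4: +16 =324
r47=101111 pc5: +32 =356
r48=110000 pc2: +4 =360
r49=110001 pc3: +8 =368
r50=110010 pc3: +8 =376
r51=110011 pc4: +16 =392
r52=110100 pc3: +8 =400
r53=110101 pc4: +16 =416
r54=110110 pc4: +16 =432
r55=110111 pc5: +32 =464
r56=111000 pc3: +8 =472
r57=111001 pc4: +16 =488
r58=111010 pc4: +16 =504
r59=111011 pc5: +32 =536
r60=111100 pc4: +16 =552
r61=111101 pc5: +32 =584
r62=111110 pc5: +32 =616
r63=111111 pc6: +64 =680

Answer: 680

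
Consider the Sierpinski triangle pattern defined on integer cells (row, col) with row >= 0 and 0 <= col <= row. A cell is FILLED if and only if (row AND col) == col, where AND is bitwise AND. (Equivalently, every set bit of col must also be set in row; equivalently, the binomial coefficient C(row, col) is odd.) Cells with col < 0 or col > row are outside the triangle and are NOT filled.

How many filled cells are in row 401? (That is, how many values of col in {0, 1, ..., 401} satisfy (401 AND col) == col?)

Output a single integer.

Answer: 16

Derivation:
401 in binary = 110010001
popcount(401) = number of 1-bits in 110010001 = 4
A col c satisfies (401 AND c) == c iff every set bit of c is also set in 401; each of the 4 set bits of 401 can independently be on or off in c.
count = 2^4 = 16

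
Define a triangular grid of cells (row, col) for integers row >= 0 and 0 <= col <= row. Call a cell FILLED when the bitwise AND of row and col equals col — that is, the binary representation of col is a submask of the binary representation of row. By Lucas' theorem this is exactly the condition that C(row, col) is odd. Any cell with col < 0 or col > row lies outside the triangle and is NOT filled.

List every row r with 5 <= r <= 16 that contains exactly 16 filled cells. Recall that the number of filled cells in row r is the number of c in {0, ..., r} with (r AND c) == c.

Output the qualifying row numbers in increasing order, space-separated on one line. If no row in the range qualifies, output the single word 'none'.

Answer: 15

Derivation:
Row r has 2^popcount(r) filled cells, so we need popcount(r) = log2(16) = 4.
Scan r = 5..16 and keep those with exactly 4 one-bits:
r=5=101 popcount=2 -> skip
r=6=110 popcount=2 -> skip
r=7=111 popcount=3 -> skip
r=8=1000 popcount=1 -> skip
r=9=1001 popcount=2 -> skip
r=10=1010 popcount=2 -> skip
r=11=1011 popcount=3 -> skip
r=12=1100 popcount=2 -> skip
r=13=1101 popcount=3 -> skip
r=14=1110 popcount=3 -> skip
r=15=1111 popcount=4 -> KEEP
r=16=10000 popcount=1 -> skip
Kept rows: 15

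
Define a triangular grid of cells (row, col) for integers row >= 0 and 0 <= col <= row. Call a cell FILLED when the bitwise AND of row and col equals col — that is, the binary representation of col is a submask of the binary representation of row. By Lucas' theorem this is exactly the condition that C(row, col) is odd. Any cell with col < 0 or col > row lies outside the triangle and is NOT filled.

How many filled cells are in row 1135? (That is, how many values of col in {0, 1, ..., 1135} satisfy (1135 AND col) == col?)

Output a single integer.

1135 in binary = 10001101111
popcount(1135) = number of 1-bits in 10001101111 = 7
A col c satisfies (1135 AND c) == c iff every set bit of c is also set in 1135; each of the 7 set bits of 1135 can independently be on or off in c.
count = 2^7 = 128

Answer: 128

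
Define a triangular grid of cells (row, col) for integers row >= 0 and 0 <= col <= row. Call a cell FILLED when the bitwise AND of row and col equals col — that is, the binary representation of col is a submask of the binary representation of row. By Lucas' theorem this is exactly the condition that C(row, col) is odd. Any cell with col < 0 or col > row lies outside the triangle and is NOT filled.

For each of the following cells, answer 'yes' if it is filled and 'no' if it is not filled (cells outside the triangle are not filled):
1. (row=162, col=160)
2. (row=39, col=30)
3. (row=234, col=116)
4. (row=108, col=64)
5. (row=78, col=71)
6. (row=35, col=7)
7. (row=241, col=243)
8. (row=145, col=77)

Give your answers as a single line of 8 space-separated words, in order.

Answer: yes no no yes no no no no

Derivation:
(162,160): row=0b10100010, col=0b10100000, row AND col = 0b10100000 = 160; 160 == 160 -> filled
(39,30): row=0b100111, col=0b11110, row AND col = 0b110 = 6; 6 != 30 -> empty
(234,116): row=0b11101010, col=0b1110100, row AND col = 0b1100000 = 96; 96 != 116 -> empty
(108,64): row=0b1101100, col=0b1000000, row AND col = 0b1000000 = 64; 64 == 64 -> filled
(78,71): row=0b1001110, col=0b1000111, row AND col = 0b1000110 = 70; 70 != 71 -> empty
(35,7): row=0b100011, col=0b111, row AND col = 0b11 = 3; 3 != 7 -> empty
(241,243): col outside [0, 241] -> not filled
(145,77): row=0b10010001, col=0b1001101, row AND col = 0b1 = 1; 1 != 77 -> empty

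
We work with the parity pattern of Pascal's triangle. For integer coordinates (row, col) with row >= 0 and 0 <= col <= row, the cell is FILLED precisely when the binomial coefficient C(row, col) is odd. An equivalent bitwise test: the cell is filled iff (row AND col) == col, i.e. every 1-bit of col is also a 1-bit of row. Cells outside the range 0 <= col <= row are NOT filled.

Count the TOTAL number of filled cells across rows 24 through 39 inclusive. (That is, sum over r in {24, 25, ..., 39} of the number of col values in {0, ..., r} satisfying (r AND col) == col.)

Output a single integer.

Answer: 162

Derivation:
r24=11000 pc2: +4 =4
r25=11001 pc3: +8 =12
r26=11010 pc3: +8 =20
r27=11011 pc4: +16 =36
r28=11100 pc3: +8 =44
r29=11101 pc4: +16 =60
r30=11110 pc4: +16 =76
r31=11111 pc5: +32 =108
r32=100000 pc1: +2 =110
r33=100001 pc2: +4 =114
r34=100010 pc2: +4 =118
r35=100011 pc3: +8 =126
r36=100100 pc2: +4 =130
r37=100101 pc3: +8 =138
r38=100110 pc3: +8 =146
r39=100111 pc4: +16 =162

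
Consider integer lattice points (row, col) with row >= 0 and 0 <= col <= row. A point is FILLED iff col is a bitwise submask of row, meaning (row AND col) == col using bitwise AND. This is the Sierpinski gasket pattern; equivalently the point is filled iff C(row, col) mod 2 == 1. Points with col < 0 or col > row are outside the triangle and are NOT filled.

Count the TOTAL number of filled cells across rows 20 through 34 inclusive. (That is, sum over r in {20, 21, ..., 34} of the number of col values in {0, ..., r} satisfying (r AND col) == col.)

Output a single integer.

r20=10100 pc2: +4 =4
r21=10101 pc3: +8 =12
r22=10110 pc3: +8 =20
r23=10111 pc4: +16 =36
r24=11000 pc2: +4 =40
r25=11001 pc3: +8 =48
r26=11010 pc3: +8 =56
r27=11011 pc4: +16 =72
r28=11100 pc3: +8 =80
r29=11101 pc4: +16 =96
r30=11110 pc4: +16 =112
r31=11111 pc5: +32 =144
r32=100000 pc1: +2 =146
r33=100001 pc2: +4 =150
r34=100010 pc2: +4 =154

Answer: 154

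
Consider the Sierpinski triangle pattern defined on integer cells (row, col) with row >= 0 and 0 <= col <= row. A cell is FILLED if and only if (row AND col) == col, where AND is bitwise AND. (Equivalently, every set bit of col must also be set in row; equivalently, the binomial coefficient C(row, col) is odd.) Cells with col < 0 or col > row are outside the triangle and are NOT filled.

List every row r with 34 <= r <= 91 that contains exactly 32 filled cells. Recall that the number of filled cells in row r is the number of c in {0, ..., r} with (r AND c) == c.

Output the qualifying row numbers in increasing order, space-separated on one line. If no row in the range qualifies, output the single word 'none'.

Answer: 47 55 59 61 62 79 87 91

Derivation:
Row r has 2^popcount(r) filled cells, so we need popcount(r) = log2(32) = 5.
Scan r = 34..91 and keep those with exactly 5 one-bits:
r=34=100010 popcount=2 -> skip
r=35=100011 popcount=3 -> skip
r=36=100100 popcount=2 -> skip
r=37=100101 popcount=3 -> skip
r=38=100110 popcount=3 -> skip
r=39=100111 popcount=4 -> skip
r=40=101000 popcount=2 -> skip
r=41=101001 popcount=3 -> skip
r=42=101010 popcount=3 -> skip
r=43=101011 popcount=4 -> skip
r=44=101100 popcount=3 -> skip
r=45=101101 popcount=4 -> skip
r=46=101110 popcount=4 -> skip
r=47=101111 popcount=5 -> KEEP
r=48=110000 popcount=2 -> skip
r=49=110001 popcount=3 -> skip
r=50=110010 popcount=3 -> skip
r=51=110011 popcount=4 -> skip
r=52=110100 popcount=3 -> skip
r=53=110101 popcount=4 -> skip
r=54=110110 popcount=4 -> skip
r=55=110111 popcount=5 -> KEEP
r=56=111000 popcount=3 -> skip
r=57=111001 popcount=4 -> skip
r=58=111010 popcount=4 -> skip
r=59=111011 popcount=5 -> KEEP
r=60=111100 popcount=4 -> skip
r=61=111101 popcount=5 -> KEEP
r=62=111110 popcount=5 -> KEEP
r=63=111111 popcount=6 -> skip
r=64=1000000 popcount=1 -> skip
r=65=1000001 popcount=2 -> skip
r=66=1000010 popcount=2 -> skip
r=67=1000011 popcount=3 -> skip
r=68=1000100 popcount=2 -> skip
r=69=1000101 popcount=3 -> skip
r=70=1000110 popcount=3 -> skip
r=71=1000111 popcount=4 -> skip
r=72=1001000 popcount=2 -> skip
r=73=1001001 popcount=3 -> skip
r=74=1001010 popcount=3 -> skip
r=75=1001011 popcount=4 -> skip
r=76=1001100 popcount=3 -> skip
r=77=1001101 popcount=4 -> skip
r=78=1001110 popcount=4 -> skip
r=79=1001111 popcount=5 -> KEEP
r=80=1010000 popcount=2 -> skip
r=81=1010001 popcount=3 -> skip
r=82=1010010 popcount=3 -> skip
r=83=1010011 popcount=4 -> skip
r=84=1010100 popcount=3 -> skip
r=85=1010101 popcount=4 -> skip
r=86=1010110 popcount=4 -> skip
r=87=1010111 popcount=5 -> KEEP
r=88=1011000 popcount=3 -> skip
r=89=1011001 popcount=4 -> skip
r=90=1011010 popcount=4 -> skip
r=91=1011011 popcount=5 -> KEEP
Kept rows: 47 55 59 61 62 79 87 91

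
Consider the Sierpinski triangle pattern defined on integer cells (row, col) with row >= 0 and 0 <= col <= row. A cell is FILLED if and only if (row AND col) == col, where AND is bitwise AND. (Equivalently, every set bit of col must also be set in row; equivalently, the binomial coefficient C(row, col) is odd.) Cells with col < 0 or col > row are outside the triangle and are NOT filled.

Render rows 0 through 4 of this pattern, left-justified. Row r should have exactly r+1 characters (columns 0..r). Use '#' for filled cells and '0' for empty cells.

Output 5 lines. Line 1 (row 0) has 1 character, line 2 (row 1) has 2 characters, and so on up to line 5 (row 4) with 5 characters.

Answer: #
##
#0#
####
#000#

Derivation:
r0=0: #
r1=1: ##
r2=10: #0#
r3=11: ####
r4=100: #000#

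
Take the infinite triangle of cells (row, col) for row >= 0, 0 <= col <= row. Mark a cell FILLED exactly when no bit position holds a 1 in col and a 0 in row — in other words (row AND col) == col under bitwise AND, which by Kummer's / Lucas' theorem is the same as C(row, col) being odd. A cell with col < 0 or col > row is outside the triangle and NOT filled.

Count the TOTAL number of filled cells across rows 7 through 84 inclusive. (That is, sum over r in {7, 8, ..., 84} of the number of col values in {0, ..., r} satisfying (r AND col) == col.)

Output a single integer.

Answer: 916

Derivation:
r7=111 pc3: +8 =8
r8=1000 pc1: +2 =10
r9=1001 pc2: +4 =14
r10=1010 pc2: +4 =18
r11=1011 pc3: +8 =26
r12=1100 pc2: +4 =30
r13=1101 pc3: +8 =38
r14=1110 pc3: +8 =46
r15=1111 pc4: +16 =62
r16=10000 pc1: +2 =64
r17=10001 pc2: +4 =68
r18=10010 pc2: +4 =72
r19=10011 pc3: +8 =80
r20=10100 pc2: +4 =84
r21=10101 pc3: +8 =92
r22=10110 pc3: +8 =100
r23=10111 pc4: +16 =116
r24=11000 pc2: +4 =120
r25=11001 pc3: +8 =128
r26=11010 pc3: +8 =136
r27=11011 pc4: +16 =152
r28=11100 pc3: +8 =160
r29=11101 pc4: +16 =176
r30=11110 pc4: +16 =192
r31=11111 pc5: +32 =224
r32=100000 pc1: +2 =226
r33=100001 pc2: +4 =230
r34=100010 pc2: +4 =234
r35=100011 pc3: +8 =242
r36=100100 pc2: +4 =246
r37=100101 pc3: +8 =254
r38=100110 pc3: +8 =262
r39=100111 pc4: +16 =278
r40=101000 pc2: +4 =282
r41=101001 pc3: +8 =290
r42=101010 pc3: +8 =298
r43=101011 pc4: +16 =314
r44=101100 pc3: +8 =322
r45=101101 pc4: +16 =338
r46=101110 pc4: +16 =354
r47=101111 pc5: +32 =386
r48=110000 pc2: +4 =390
r49=110001 pc3: +8 =398
r50=110010 pc3: +8 =406
r51=110011 pc4: +16 =422
r52=110100 pc3: +8 =430
r53=110101 pc4: +16 =446
r54=110110 pc4: +16 =462
r55=110111 pc5: +32 =494
r56=111000 pc3: +8 =502
r57=111001 pc4: +16 =518
r58=111010 pc4: +16 =534
r59=111011 pc5: +32 =566
r60=111100 pc4: +16 =582
r61=111101 pc5: +32 =614
r62=111110 pc5: +32 =646
r63=111111 pc6: +64 =710
r64=1000000 pc1: +2 =712
r65=1000001 pc2: +4 =716
r66=1000010 pc2: +4 =720
r67=1000011 pc3: +8 =728
r68=1000100 pc2: +4 =732
r69=1000101 pc3: +8 =740
r70=1000110 pc3: +8 =748
r71=1000111 pc4: +16 =764
r72=1001000 pc2: +4 =768
r73=1001001 pc3: +8 =776
r74=1001010 pc3: +8 =784
r75=1001011 pc4: +16 =800
r76=1001100 pc3: +8 =808
r77=1001101 pc4: +16 =824
r78=1001110 pc4: +16 =840
r79=1001111 pc5: +32 =872
r80=1010000 pc2: +4 =876
r81=1010001 pc3: +8 =884
r82=1010010 pc3: +8 =892
r83=1010011 pc4: +16 =908
r84=1010100 pc3: +8 =916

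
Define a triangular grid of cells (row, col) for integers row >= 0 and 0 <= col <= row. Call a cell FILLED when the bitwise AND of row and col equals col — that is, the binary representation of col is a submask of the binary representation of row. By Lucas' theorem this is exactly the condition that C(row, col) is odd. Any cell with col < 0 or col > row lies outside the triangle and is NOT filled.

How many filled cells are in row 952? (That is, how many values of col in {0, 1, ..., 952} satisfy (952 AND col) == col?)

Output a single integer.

952 in binary = 1110111000
popcount(952) = number of 1-bits in 1110111000 = 6
A col c satisfies (952 AND c) == c iff every set bit of c is also set in 952; each of the 6 set bits of 952 can independently be on or off in c.
count = 2^6 = 64

Answer: 64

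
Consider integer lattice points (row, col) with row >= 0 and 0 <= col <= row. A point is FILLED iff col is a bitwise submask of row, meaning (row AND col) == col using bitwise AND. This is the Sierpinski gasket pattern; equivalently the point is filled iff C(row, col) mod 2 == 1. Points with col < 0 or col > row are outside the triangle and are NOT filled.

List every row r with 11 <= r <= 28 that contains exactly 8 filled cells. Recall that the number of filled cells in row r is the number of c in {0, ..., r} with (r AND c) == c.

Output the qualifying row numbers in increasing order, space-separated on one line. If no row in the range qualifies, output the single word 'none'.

Answer: 11 13 14 19 21 22 25 26 28

Derivation:
Row r has 2^popcount(r) filled cells, so we need popcount(r) = log2(8) = 3.
Scan r = 11..28 and keep those with exactly 3 one-bits:
r=11=1011 popcount=3 -> KEEP
r=12=1100 popcount=2 -> skip
r=13=1101 popcount=3 -> KEEP
r=14=1110 popcount=3 -> KEEP
r=15=1111 popcount=4 -> skip
r=16=10000 popcount=1 -> skip
r=17=10001 popcount=2 -> skip
r=18=10010 popcount=2 -> skip
r=19=10011 popcount=3 -> KEEP
r=20=10100 popcount=2 -> skip
r=21=10101 popcount=3 -> KEEP
r=22=10110 popcount=3 -> KEEP
r=23=10111 popcount=4 -> skip
r=24=11000 popcount=2 -> skip
r=25=11001 popcount=3 -> KEEP
r=26=11010 popcount=3 -> KEEP
r=27=11011 popcount=4 -> skip
r=28=11100 popcount=3 -> KEEP
Kept rows: 11 13 14 19 21 22 25 26 28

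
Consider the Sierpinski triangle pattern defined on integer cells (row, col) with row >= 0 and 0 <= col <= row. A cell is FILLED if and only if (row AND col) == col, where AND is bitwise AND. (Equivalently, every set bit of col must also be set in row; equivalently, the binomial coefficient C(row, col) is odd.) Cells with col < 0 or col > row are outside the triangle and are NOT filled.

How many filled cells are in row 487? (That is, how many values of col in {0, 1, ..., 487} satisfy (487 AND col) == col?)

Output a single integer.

487 in binary = 111100111
popcount(487) = number of 1-bits in 111100111 = 7
A col c satisfies (487 AND c) == c iff every set bit of c is also set in 487; each of the 7 set bits of 487 can independently be on or off in c.
count = 2^7 = 128

Answer: 128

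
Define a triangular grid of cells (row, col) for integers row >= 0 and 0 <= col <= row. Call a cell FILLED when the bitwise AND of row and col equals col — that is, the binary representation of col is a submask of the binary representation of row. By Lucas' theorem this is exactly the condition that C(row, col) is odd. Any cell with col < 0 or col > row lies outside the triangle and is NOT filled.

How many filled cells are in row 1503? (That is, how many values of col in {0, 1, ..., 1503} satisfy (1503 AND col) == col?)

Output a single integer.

Answer: 512

Derivation:
1503 in binary = 10111011111
popcount(1503) = number of 1-bits in 10111011111 = 9
A col c satisfies (1503 AND c) == c iff every set bit of c is also set in 1503; each of the 9 set bits of 1503 can independently be on or off in c.
count = 2^9 = 512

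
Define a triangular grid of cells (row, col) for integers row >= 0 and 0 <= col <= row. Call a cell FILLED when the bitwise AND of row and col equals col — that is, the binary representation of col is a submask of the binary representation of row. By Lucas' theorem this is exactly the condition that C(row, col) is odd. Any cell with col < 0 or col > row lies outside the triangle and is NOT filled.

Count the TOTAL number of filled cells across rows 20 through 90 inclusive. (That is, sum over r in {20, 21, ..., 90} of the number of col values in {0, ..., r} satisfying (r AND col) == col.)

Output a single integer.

Answer: 940

Derivation:
r20=10100 pc2: +4 =4
r21=10101 pc3: +8 =12
r22=10110 pc3: +8 =20
r23=10111 pc4: +16 =36
r24=11000 pc2: +4 =40
r25=11001 pc3: +8 =48
r26=11010 pc3: +8 =56
r27=11011 pc4: +16 =72
r28=11100 pc3: +8 =80
r29=11101 pc4: +16 =96
r30=11110 pc4: +16 =112
r31=11111 pc5: +32 =144
r32=100000 pc1: +2 =146
r33=100001 pc2: +4 =150
r34=100010 pc2: +4 =154
r35=100011 pc3: +8 =162
r36=100100 pc2: +4 =166
r37=100101 pc3: +8 =174
r38=100110 pc3: +8 =182
r39=100111 pc4: +16 =198
r40=101000 pc2: +4 =202
r41=101001 pc3: +8 =210
r42=101010 pc3: +8 =218
r43=101011 pc4: +16 =234
r44=101100 pc3: +8 =242
r45=101101 pc4: +16 =258
r46=101110 pc4: +16 =274
r47=101111 pc5: +32 =306
r48=110000 pc2: +4 =310
r49=110001 pc3: +8 =318
r50=110010 pc3: +8 =326
r51=110011 pc4: +16 =342
r52=110100 pc3: +8 =350
r53=110101 pc4: +16 =366
r54=110110 pc4: +16 =382
r55=110111 pc5: +32 =414
r56=111000 pc3: +8 =422
r57=111001 pc4: +16 =438
r58=111010 pc4: +16 =454
r59=111011 pc5: +32 =486
r60=111100 pc4: +16 =502
r61=111101 pc5: +32 =534
r62=111110 pc5: +32 =566
r63=111111 pc6: +64 =630
r64=1000000 pc1: +2 =632
r65=1000001 pc2: +4 =636
r66=1000010 pc2: +4 =640
r67=1000011 pc3: +8 =648
r68=1000100 pc2: +4 =652
r69=1000101 pc3: +8 =660
r70=1000110 pc3: +8 =668
r71=1000111 pc4: +16 =684
r72=1001000 pc2: +4 =688
r73=1001001 pc3: +8 =696
r74=1001010 pc3: +8 =704
r75=1001011 pc4: +16 =720
r76=1001100 pc3: +8 =728
r77=1001101 pc4: +16 =744
r78=1001110 pc4: +16 =760
r79=1001111 pc5: +32 =792
r80=1010000 pc2: +4 =796
r81=1010001 pc3: +8 =804
r82=1010010 pc3: +8 =812
r83=1010011 pc4: +16 =828
r84=1010100 pc3: +8 =836
r85=1010101 pc4: +16 =852
r86=1010110 pc4: +16 =868
r87=1010111 pc5: +32 =900
r88=1011000 pc3: +8 =908
r89=1011001 pc4: +16 =924
r90=1011010 pc4: +16 =940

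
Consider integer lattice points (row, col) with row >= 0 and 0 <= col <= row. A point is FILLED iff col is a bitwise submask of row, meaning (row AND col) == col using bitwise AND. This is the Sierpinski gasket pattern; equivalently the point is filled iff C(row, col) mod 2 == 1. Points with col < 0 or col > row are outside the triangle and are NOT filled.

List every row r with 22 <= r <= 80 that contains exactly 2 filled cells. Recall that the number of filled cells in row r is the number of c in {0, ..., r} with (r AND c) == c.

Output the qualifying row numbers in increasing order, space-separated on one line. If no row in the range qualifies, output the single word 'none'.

Answer: 32 64

Derivation:
Row r has 2^popcount(r) filled cells, so we need popcount(r) = log2(2) = 1.
Scan r = 22..80 and keep those with exactly 1 one-bits:
r=22=10110 popcount=3 -> skip
r=23=10111 popcount=4 -> skip
r=24=11000 popcount=2 -> skip
r=25=11001 popcount=3 -> skip
r=26=11010 popcount=3 -> skip
r=27=11011 popcount=4 -> skip
r=28=11100 popcount=3 -> skip
r=29=11101 popcount=4 -> skip
r=30=11110 popcount=4 -> skip
r=31=11111 popcount=5 -> skip
r=32=100000 popcount=1 -> KEEP
r=33=100001 popcount=2 -> skip
r=34=100010 popcount=2 -> skip
r=35=100011 popcount=3 -> skip
r=36=100100 popcount=2 -> skip
r=37=100101 popcount=3 -> skip
r=38=100110 popcount=3 -> skip
r=39=100111 popcount=4 -> skip
r=40=101000 popcount=2 -> skip
r=41=101001 popcount=3 -> skip
r=42=101010 popcount=3 -> skip
r=43=101011 popcount=4 -> skip
r=44=101100 popcount=3 -> skip
r=45=101101 popcount=4 -> skip
r=46=101110 popcount=4 -> skip
r=47=101111 popcount=5 -> skip
r=48=110000 popcount=2 -> skip
r=49=110001 popcount=3 -> skip
r=50=110010 popcount=3 -> skip
r=51=110011 popcount=4 -> skip
r=52=110100 popcount=3 -> skip
r=53=110101 popcount=4 -> skip
r=54=110110 popcount=4 -> skip
r=55=110111 popcount=5 -> skip
r=56=111000 popcount=3 -> skip
r=57=111001 popcount=4 -> skip
r=58=111010 popcount=4 -> skip
r=59=111011 popcount=5 -> skip
r=60=111100 popcount=4 -> skip
r=61=111101 popcount=5 -> skip
r=62=111110 popcount=5 -> skip
r=63=111111 popcount=6 -> skip
r=64=1000000 popcount=1 -> KEEP
r=65=1000001 popcount=2 -> skip
r=66=1000010 popcount=2 -> skip
r=67=1000011 popcount=3 -> skip
r=68=1000100 popcount=2 -> skip
r=69=1000101 popcount=3 -> skip
r=70=1000110 popcount=3 -> skip
r=71=1000111 popcount=4 -> skip
r=72=1001000 popcount=2 -> skip
r=73=1001001 popcount=3 -> skip
r=74=1001010 popcount=3 -> skip
r=75=1001011 popcount=4 -> skip
r=76=1001100 popcount=3 -> skip
r=77=1001101 popcount=4 -> skip
r=78=1001110 popcount=4 -> skip
r=79=1001111 popcount=5 -> skip
r=80=1010000 popcount=2 -> skip
Kept rows: 32 64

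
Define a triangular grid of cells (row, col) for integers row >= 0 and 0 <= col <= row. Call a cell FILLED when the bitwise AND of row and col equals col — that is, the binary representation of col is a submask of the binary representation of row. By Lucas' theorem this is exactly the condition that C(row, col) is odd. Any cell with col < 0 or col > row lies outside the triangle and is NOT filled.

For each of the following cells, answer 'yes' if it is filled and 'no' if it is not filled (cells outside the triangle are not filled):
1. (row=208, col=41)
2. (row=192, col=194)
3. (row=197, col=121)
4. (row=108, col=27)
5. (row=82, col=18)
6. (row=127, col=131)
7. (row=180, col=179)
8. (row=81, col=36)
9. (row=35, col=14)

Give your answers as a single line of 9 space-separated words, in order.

Answer: no no no no yes no no no no

Derivation:
(208,41): row=0b11010000, col=0b101001, row AND col = 0b0 = 0; 0 != 41 -> empty
(192,194): col outside [0, 192] -> not filled
(197,121): row=0b11000101, col=0b1111001, row AND col = 0b1000001 = 65; 65 != 121 -> empty
(108,27): row=0b1101100, col=0b11011, row AND col = 0b1000 = 8; 8 != 27 -> empty
(82,18): row=0b1010010, col=0b10010, row AND col = 0b10010 = 18; 18 == 18 -> filled
(127,131): col outside [0, 127] -> not filled
(180,179): row=0b10110100, col=0b10110011, row AND col = 0b10110000 = 176; 176 != 179 -> empty
(81,36): row=0b1010001, col=0b100100, row AND col = 0b0 = 0; 0 != 36 -> empty
(35,14): row=0b100011, col=0b1110, row AND col = 0b10 = 2; 2 != 14 -> empty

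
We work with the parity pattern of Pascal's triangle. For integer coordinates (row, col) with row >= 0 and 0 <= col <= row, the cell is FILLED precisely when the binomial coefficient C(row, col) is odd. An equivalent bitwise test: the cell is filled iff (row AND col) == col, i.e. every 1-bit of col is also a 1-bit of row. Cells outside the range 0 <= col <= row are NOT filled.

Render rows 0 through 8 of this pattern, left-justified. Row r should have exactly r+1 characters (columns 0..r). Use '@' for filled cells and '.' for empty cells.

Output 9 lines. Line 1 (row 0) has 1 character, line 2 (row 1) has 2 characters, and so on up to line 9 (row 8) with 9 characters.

r0=0: @
r1=1: @@
r2=10: @.@
r3=11: @@@@
r4=100: @...@
r5=101: @@..@@
r6=110: @.@.@.@
r7=111: @@@@@@@@
r8=1000: @.......@

Answer: @
@@
@.@
@@@@
@...@
@@..@@
@.@.@.@
@@@@@@@@
@.......@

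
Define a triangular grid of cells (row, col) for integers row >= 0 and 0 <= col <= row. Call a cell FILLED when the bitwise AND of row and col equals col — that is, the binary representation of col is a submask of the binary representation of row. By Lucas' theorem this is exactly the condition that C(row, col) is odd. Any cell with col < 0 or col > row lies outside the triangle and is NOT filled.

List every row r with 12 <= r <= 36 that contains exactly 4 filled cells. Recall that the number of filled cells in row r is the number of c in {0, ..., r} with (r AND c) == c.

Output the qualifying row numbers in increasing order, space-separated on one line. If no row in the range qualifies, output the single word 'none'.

Row r has 2^popcount(r) filled cells, so we need popcount(r) = log2(4) = 2.
Scan r = 12..36 and keep those with exactly 2 one-bits:
r=12=1100 popcount=2 -> KEEP
r=13=1101 popcount=3 -> skip
r=14=1110 popcount=3 -> skip
r=15=1111 popcount=4 -> skip
r=16=10000 popcount=1 -> skip
r=17=10001 popcount=2 -> KEEP
r=18=10010 popcount=2 -> KEEP
r=19=10011 popcount=3 -> skip
r=20=10100 popcount=2 -> KEEP
r=21=10101 popcount=3 -> skip
r=22=10110 popcount=3 -> skip
r=23=10111 popcount=4 -> skip
r=24=11000 popcount=2 -> KEEP
r=25=11001 popcount=3 -> skip
r=26=11010 popcount=3 -> skip
r=27=11011 popcount=4 -> skip
r=28=11100 popcount=3 -> skip
r=29=11101 popcount=4 -> skip
r=30=11110 popcount=4 -> skip
r=31=11111 popcount=5 -> skip
r=32=100000 popcount=1 -> skip
r=33=100001 popcount=2 -> KEEP
r=34=100010 popcount=2 -> KEEP
r=35=100011 popcount=3 -> skip
r=36=100100 popcount=2 -> KEEP
Kept rows: 12 17 18 20 24 33 34 36

Answer: 12 17 18 20 24 33 34 36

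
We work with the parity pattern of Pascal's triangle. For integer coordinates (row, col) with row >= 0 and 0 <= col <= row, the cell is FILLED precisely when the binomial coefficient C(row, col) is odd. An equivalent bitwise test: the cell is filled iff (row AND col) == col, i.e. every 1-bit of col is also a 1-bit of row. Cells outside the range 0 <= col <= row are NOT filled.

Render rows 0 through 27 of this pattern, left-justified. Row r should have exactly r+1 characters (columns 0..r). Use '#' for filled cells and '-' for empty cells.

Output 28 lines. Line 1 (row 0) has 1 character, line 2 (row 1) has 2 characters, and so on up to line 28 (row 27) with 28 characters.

r0=0: #
r1=1: ##
r2=10: #-#
r3=11: ####
r4=100: #---#
r5=101: ##--##
r6=110: #-#-#-#
r7=111: ########
r8=1000: #-------#
r9=1001: ##------##
r10=1010: #-#-----#-#
r11=1011: ####----####
r12=1100: #---#---#---#
r13=1101: ##--##--##--##
r14=1110: #-#-#-#-#-#-#-#
r15=1111: ################
r16=10000: #---------------#
r17=10001: ##--------------##
r18=10010: #-#-------------#-#
r19=10011: ####------------####
r20=10100: #---#-----------#---#
r21=10101: ##--##----------##--##
r22=10110: #-#-#-#---------#-#-#-#
r23=10111: ########--------########
r24=11000: #-------#-------#-------#
r25=11001: ##------##------##------##
r26=11010: #-#-----#-#-----#-#-----#-#
r27=11011: ####----####----####----####

Answer: #
##
#-#
####
#---#
##--##
#-#-#-#
########
#-------#
##------##
#-#-----#-#
####----####
#---#---#---#
##--##--##--##
#-#-#-#-#-#-#-#
################
#---------------#
##--------------##
#-#-------------#-#
####------------####
#---#-----------#---#
##--##----------##--##
#-#-#-#---------#-#-#-#
########--------########
#-------#-------#-------#
##------##------##------##
#-#-----#-#-----#-#-----#-#
####----####----####----####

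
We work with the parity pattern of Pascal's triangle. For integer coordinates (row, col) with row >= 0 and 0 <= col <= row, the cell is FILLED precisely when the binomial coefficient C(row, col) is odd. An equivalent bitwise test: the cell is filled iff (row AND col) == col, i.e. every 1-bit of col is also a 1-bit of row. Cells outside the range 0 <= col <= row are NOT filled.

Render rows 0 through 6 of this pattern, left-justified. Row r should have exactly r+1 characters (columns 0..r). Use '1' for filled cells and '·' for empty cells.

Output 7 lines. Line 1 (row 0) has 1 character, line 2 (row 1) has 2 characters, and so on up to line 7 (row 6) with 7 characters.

Answer: 1
11
1·1
1111
1···1
11··11
1·1·1·1

Derivation:
r0=0: 1
r1=1: 11
r2=10: 1·1
r3=11: 1111
r4=100: 1···1
r5=101: 11··11
r6=110: 1·1·1·1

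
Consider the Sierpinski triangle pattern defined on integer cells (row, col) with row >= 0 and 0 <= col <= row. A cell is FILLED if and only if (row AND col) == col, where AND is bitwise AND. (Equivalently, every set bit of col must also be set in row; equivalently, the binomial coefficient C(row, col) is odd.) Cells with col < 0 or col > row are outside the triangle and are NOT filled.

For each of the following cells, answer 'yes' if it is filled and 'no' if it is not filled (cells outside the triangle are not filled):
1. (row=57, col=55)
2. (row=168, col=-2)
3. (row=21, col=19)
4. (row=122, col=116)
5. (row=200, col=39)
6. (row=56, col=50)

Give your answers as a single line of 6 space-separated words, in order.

Answer: no no no no no no

Derivation:
(57,55): row=0b111001, col=0b110111, row AND col = 0b110001 = 49; 49 != 55 -> empty
(168,-2): col outside [0, 168] -> not filled
(21,19): row=0b10101, col=0b10011, row AND col = 0b10001 = 17; 17 != 19 -> empty
(122,116): row=0b1111010, col=0b1110100, row AND col = 0b1110000 = 112; 112 != 116 -> empty
(200,39): row=0b11001000, col=0b100111, row AND col = 0b0 = 0; 0 != 39 -> empty
(56,50): row=0b111000, col=0b110010, row AND col = 0b110000 = 48; 48 != 50 -> empty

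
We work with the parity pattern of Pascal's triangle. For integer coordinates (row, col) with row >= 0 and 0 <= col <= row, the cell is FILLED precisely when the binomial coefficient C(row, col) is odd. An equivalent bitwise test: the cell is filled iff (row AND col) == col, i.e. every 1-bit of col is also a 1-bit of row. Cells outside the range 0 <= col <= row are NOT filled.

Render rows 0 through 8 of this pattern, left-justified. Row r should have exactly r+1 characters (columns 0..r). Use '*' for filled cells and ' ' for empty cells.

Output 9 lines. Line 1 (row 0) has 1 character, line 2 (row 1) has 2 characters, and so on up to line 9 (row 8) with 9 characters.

r0=0: *
r1=1: **
r2=10: * *
r3=11: ****
r4=100: *   *
r5=101: **  **
r6=110: * * * *
r7=111: ********
r8=1000: *       *

Answer: *
**
* *
****
*   *
**  **
* * * *
********
*       *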